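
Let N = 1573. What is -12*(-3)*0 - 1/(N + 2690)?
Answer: -1/4263 ≈ -0.00023458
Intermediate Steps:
-12*(-3)*0 - 1/(N + 2690) = -12*(-3)*0 - 1/(1573 + 2690) = 36*0 - 1/4263 = 0 - 1*1/4263 = 0 - 1/4263 = -1/4263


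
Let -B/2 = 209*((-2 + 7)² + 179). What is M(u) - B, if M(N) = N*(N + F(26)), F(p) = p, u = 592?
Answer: 451128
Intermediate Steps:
B = -85272 (B = -418*((-2 + 7)² + 179) = -418*(5² + 179) = -418*(25 + 179) = -418*204 = -2*42636 = -85272)
M(N) = N*(26 + N) (M(N) = N*(N + 26) = N*(26 + N))
M(u) - B = 592*(26 + 592) - 1*(-85272) = 592*618 + 85272 = 365856 + 85272 = 451128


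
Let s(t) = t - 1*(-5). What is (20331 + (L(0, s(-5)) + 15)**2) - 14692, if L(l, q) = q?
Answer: 5864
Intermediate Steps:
s(t) = 5 + t (s(t) = t + 5 = 5 + t)
(20331 + (L(0, s(-5)) + 15)**2) - 14692 = (20331 + ((5 - 5) + 15)**2) - 14692 = (20331 + (0 + 15)**2) - 14692 = (20331 + 15**2) - 14692 = (20331 + 225) - 14692 = 20556 - 14692 = 5864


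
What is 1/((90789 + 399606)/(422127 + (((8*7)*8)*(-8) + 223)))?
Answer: 418766/490395 ≈ 0.85394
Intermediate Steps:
1/((90789 + 399606)/(422127 + (((8*7)*8)*(-8) + 223))) = 1/(490395/(422127 + ((56*8)*(-8) + 223))) = 1/(490395/(422127 + (448*(-8) + 223))) = 1/(490395/(422127 + (-3584 + 223))) = 1/(490395/(422127 - 3361)) = 1/(490395/418766) = 418766/490395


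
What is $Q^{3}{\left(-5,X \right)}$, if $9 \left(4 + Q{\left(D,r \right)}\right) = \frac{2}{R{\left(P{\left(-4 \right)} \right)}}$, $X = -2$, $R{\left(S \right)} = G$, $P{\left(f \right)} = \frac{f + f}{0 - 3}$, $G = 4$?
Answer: $- \frac{357911}{5832} \approx -61.37$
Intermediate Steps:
$P{\left(f \right)} = - \frac{2 f}{3}$ ($P{\left(f \right)} = \frac{2 f}{-3} = 2 f \left(- \frac{1}{3}\right) = - \frac{2 f}{3}$)
$R{\left(S \right)} = 4$
$Q{\left(D,r \right)} = - \frac{71}{18}$ ($Q{\left(D,r \right)} = -4 + \frac{2 \cdot \frac{1}{4}}{9} = -4 + \frac{1}{9} \cdot \frac{1}{2} = -4 + \frac{1}{18} = - \frac{71}{18}$)
$Q^{3}{\left(-5,X \right)} = \left(- \frac{71}{18}\right)^{3} = - \frac{357911}{5832}$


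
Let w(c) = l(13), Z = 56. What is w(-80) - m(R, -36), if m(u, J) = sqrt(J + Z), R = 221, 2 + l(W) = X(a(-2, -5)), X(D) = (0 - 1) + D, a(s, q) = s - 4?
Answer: -9 - 2*sqrt(5) ≈ -13.472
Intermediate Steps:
a(s, q) = -4 + s
X(D) = -1 + D
l(W) = -9 (l(W) = -2 + (-1 + (-4 - 2)) = -2 + (-1 - 6) = -2 - 7 = -9)
w(c) = -9
m(u, J) = sqrt(56 + J) (m(u, J) = sqrt(J + 56) = sqrt(56 + J))
w(-80) - m(R, -36) = -9 - sqrt(56 - 36) = -9 - sqrt(20) = -9 - 2*sqrt(5)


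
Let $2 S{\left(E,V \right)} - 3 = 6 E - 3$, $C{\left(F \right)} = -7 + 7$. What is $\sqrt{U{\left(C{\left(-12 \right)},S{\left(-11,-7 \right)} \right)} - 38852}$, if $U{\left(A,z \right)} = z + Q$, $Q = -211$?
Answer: $6 i \sqrt{1086} \approx 197.73 i$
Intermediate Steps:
$C{\left(F \right)} = 0$
$S{\left(E,V \right)} = 3 E$ ($S{\left(E,V \right)} = \frac{3}{2} + \frac{6 E - 3}{2} = \frac{3}{2} + \frac{-3 + 6 E}{2} = \frac{3}{2} + \left(- \frac{3}{2} + 3 E\right) = 3 E$)
$U{\left(A,z \right)} = -211 + z$ ($U{\left(A,z \right)} = z - 211 = -211 + z$)
$\sqrt{U{\left(C{\left(-12 \right)},S{\left(-11,-7 \right)} \right)} - 38852} = \sqrt{\left(-211 + 3 \left(-11\right)\right) - 38852} = \sqrt{\left(-211 - 33\right) - 38852} = \sqrt{-244 - 38852} = \sqrt{-39096} = 6 i \sqrt{1086}$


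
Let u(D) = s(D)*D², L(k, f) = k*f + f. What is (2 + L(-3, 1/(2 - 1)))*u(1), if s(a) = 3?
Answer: 0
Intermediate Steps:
L(k, f) = f + f*k (L(k, f) = f*k + f = f + f*k)
u(D) = 3*D²
(2 + L(-3, 1/(2 - 1)))*u(1) = (2 + (1 - 3)/(2 - 1))*(3*1²) = (2 - 2/1)*(3*1) = (2 + 1*(-2))*3 = (2 - 2)*3 = 0*3 = 0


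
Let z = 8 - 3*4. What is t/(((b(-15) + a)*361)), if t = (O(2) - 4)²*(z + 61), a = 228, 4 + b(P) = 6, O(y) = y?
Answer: 6/2185 ≈ 0.0027460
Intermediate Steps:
b(P) = 2 (b(P) = -4 + 6 = 2)
z = -4 (z = 8 - 12 = -4)
t = 228 (t = (2 - 4)²*(-4 + 61) = (-2)²*57 = 4*57 = 228)
t/(((b(-15) + a)*361)) = 228/(((2 + 228)*361)) = 228/((230*361)) = 228/83030 = 228*(1/83030) = 6/2185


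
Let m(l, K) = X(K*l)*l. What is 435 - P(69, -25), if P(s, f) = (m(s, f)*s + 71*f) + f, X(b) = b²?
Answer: -14166948390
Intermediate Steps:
m(l, K) = K²*l³ (m(l, K) = (K*l)²*l = (K²*l²)*l = K²*l³)
P(s, f) = 72*f + f²*s⁴ (P(s, f) = ((f²*s³)*s + 71*f) + f = (f²*s⁴ + 71*f) + f = (71*f + f²*s⁴) + f = 72*f + f²*s⁴)
435 - P(69, -25) = 435 - (-25)*(72 - 25*69⁴) = 435 - (-25)*(72 - 25*22667121) = 435 - (-25)*(72 - 566678025) = 435 - (-25)*(-566677953) = 435 - 1*14166948825 = 435 - 14166948825 = -14166948390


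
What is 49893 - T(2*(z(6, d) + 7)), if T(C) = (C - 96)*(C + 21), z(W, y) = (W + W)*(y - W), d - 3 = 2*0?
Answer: 44195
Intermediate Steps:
d = 3 (d = 3 + 2*0 = 3 + 0 = 3)
z(W, y) = 2*W*(y - W) (z(W, y) = (2*W)*(y - W) = 2*W*(y - W))
T(C) = (-96 + C)*(21 + C)
49893 - T(2*(z(6, d) + 7)) = 49893 - (-2016 + (2*(2*6*(3 - 1*6) + 7))² - 150*(2*6*(3 - 1*6) + 7)) = 49893 - (-2016 + (2*(2*6*(3 - 6) + 7))² - 150*(2*6*(3 - 6) + 7)) = 49893 - (-2016 + (2*(2*6*(-3) + 7))² - 150*(2*6*(-3) + 7)) = 49893 - (-2016 + (2*(-36 + 7))² - 150*(-36 + 7)) = 49893 - (-2016 + (2*(-29))² - 150*(-29)) = 49893 - (-2016 + (-58)² - 75*(-58)) = 49893 - (-2016 + 3364 + 4350) = 49893 - 1*5698 = 49893 - 5698 = 44195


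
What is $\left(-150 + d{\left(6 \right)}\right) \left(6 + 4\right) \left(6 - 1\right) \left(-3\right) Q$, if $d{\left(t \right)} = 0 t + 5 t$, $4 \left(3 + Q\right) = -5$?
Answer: $-76500$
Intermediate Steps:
$Q = - \frac{17}{4}$ ($Q = -3 + \frac{1}{4} \left(-5\right) = -3 - \frac{5}{4} = - \frac{17}{4} \approx -4.25$)
$d{\left(t \right)} = 5 t$ ($d{\left(t \right)} = 0 + 5 t = 5 t$)
$\left(-150 + d{\left(6 \right)}\right) \left(6 + 4\right) \left(6 - 1\right) \left(-3\right) Q = \left(-150 + 5 \cdot 6\right) \left(6 + 4\right) \left(6 - 1\right) \left(-3\right) \left(- \frac{17}{4}\right) = \left(-150 + 30\right) 10 \cdot 5 \left(-3\right) \left(- \frac{17}{4}\right) = - 120 \cdot 50 \left(-3\right) \left(- \frac{17}{4}\right) = - 120 \left(\left(-150\right) \left(- \frac{17}{4}\right)\right) = \left(-120\right) \frac{1275}{2} = -76500$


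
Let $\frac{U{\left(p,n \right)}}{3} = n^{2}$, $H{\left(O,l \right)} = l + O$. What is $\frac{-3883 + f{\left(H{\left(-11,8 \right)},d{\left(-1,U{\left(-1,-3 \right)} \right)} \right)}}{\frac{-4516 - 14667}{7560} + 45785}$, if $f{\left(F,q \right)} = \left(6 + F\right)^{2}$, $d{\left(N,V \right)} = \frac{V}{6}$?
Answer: $- \frac{29287440}{346115417} \approx -0.084617$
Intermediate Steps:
$H{\left(O,l \right)} = O + l$
$U{\left(p,n \right)} = 3 n^{2}$
$d{\left(N,V \right)} = \frac{V}{6}$ ($d{\left(N,V \right)} = V \frac{1}{6} = \frac{V}{6}$)
$\frac{-3883 + f{\left(H{\left(-11,8 \right)},d{\left(-1,U{\left(-1,-3 \right)} \right)} \right)}}{\frac{-4516 - 14667}{7560} + 45785} = \frac{-3883 + \left(6 + \left(-11 + 8\right)\right)^{2}}{\frac{-4516 - 14667}{7560} + 45785} = \frac{-3883 + \left(6 - 3\right)^{2}}{\left(-4516 - 14667\right) \frac{1}{7560} + 45785} = \frac{-3883 + 3^{2}}{\left(-19183\right) \frac{1}{7560} + 45785} = \frac{-3883 + 9}{- \frac{19183}{7560} + 45785} = - \frac{3874}{\frac{346115417}{7560}} = \left(-3874\right) \frac{7560}{346115417} = - \frac{29287440}{346115417}$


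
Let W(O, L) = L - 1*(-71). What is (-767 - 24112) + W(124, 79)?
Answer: -24729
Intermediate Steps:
W(O, L) = 71 + L (W(O, L) = L + 71 = 71 + L)
(-767 - 24112) + W(124, 79) = (-767 - 24112) + (71 + 79) = -24879 + 150 = -24729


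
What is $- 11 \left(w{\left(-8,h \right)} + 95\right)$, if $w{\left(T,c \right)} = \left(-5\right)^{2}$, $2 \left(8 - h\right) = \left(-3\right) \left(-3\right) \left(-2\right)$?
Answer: $-1320$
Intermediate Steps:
$h = 17$ ($h = 8 - \frac{\left(-3\right) \left(-3\right) \left(-2\right)}{2} = 8 - \frac{9 \left(-2\right)}{2} = 8 - -9 = 8 + 9 = 17$)
$w{\left(T,c \right)} = 25$
$- 11 \left(w{\left(-8,h \right)} + 95\right) = - 11 \left(25 + 95\right) = \left(-11\right) 120 = -1320$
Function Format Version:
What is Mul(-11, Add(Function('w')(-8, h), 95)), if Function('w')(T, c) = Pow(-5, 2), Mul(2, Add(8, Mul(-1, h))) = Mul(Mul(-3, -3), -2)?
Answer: -1320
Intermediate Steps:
h = 17 (h = Add(8, Mul(Rational(-1, 2), Mul(Mul(-3, -3), -2))) = Add(8, Mul(Rational(-1, 2), Mul(9, -2))) = Add(8, Mul(Rational(-1, 2), -18)) = Add(8, 9) = 17)
Function('w')(T, c) = 25
Mul(-11, Add(Function('w')(-8, h), 95)) = Mul(-11, Add(25, 95)) = Mul(-11, 120) = -1320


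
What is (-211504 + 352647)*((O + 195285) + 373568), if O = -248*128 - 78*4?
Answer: 75765138971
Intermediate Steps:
O = -32056 (O = -31744 - 312 = -32056)
(-211504 + 352647)*((O + 195285) + 373568) = (-211504 + 352647)*((-32056 + 195285) + 373568) = 141143*(163229 + 373568) = 141143*536797 = 75765138971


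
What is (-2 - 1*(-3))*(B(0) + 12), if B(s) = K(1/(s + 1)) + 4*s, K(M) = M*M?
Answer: 13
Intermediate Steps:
K(M) = M²
B(s) = (1 + s)⁻² + 4*s (B(s) = (1/(s + 1))² + 4*s = (1/(1 + s))² + 4*s = (1 + s)⁻² + 4*s)
(-2 - 1*(-3))*(B(0) + 12) = (-2 - 1*(-3))*(((1 + 0)⁻² + 4*0) + 12) = (-2 + 3)*((1⁻² + 0) + 12) = 1*((1 + 0) + 12) = 1*(1 + 12) = 1*13 = 13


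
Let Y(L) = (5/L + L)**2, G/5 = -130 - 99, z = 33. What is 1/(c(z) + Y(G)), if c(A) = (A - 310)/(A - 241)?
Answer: 10907728/14300427704845 ≈ 7.6276e-7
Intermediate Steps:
G = -1145 (G = 5*(-130 - 99) = 5*(-229) = -1145)
c(A) = (-310 + A)/(-241 + A)
Y(L) = (L + 5/L)**2
1/(c(z) + Y(G)) = 1/((-310 + 33)/(-241 + 33) + (5 + (-1145)**2)**2/(-1145)**2) = 1/(-277/(-208) + (5 + 1311025)**2/1311025) = 1/(-1/208*(-277) + (1/1311025)*1311030**2) = 1/(277/208 + (1/1311025)*1718799660900) = 1/(277/208 + 68751986436/52441) = 1/(14300427704845/10907728) = 10907728/14300427704845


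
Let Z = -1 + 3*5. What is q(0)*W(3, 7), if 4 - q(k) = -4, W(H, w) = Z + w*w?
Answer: 504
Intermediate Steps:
Z = 14 (Z = -1 + 15 = 14)
W(H, w) = 14 + w² (W(H, w) = 14 + w*w = 14 + w²)
q(k) = 8 (q(k) = 4 - 1*(-4) = 4 + 4 = 8)
q(0)*W(3, 7) = 8*(14 + 7²) = 8*(14 + 49) = 8*63 = 504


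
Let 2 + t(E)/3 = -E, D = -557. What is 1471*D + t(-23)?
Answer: -819284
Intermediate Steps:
t(E) = -6 - 3*E (t(E) = -6 + 3*(-E) = -6 - 3*E)
1471*D + t(-23) = 1471*(-557) + (-6 - 3*(-23)) = -819347 + (-6 + 69) = -819347 + 63 = -819284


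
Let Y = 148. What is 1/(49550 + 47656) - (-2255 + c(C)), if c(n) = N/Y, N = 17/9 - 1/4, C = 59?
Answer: 194648227669/86318928 ≈ 2255.0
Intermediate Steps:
N = 59/36 (N = 17*(⅑) - 1*¼ = 17/9 - ¼ = 59/36 ≈ 1.6389)
c(n) = 59/5328 (c(n) = (59/36)/148 = (59/36)*(1/148) = 59/5328)
1/(49550 + 47656) - (-2255 + c(C)) = 1/(49550 + 47656) - (-2255 + 59/5328) = 1/97206 - 1*(-12014581/5328) = 1/97206 + 12014581/5328 = 194648227669/86318928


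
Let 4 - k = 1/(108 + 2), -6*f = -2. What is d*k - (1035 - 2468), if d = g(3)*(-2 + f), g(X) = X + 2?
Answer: 92383/66 ≈ 1399.7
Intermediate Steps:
f = 1/3 (f = -1/6*(-2) = 1/3 ≈ 0.33333)
g(X) = 2 + X
d = -25/3 (d = (2 + 3)*(-2 + 1/3) = 5*(-5/3) = -25/3 ≈ -8.3333)
k = 439/110 (k = 4 - 1/(108 + 2) = 4 - 1/110 = 439/110 ≈ 3.9909)
d*k - (1035 - 2468) = -25/3*439/110 - (1035 - 2468) = -2195/66 - 1*(-1433) = -2195/66 + 1433 = 92383/66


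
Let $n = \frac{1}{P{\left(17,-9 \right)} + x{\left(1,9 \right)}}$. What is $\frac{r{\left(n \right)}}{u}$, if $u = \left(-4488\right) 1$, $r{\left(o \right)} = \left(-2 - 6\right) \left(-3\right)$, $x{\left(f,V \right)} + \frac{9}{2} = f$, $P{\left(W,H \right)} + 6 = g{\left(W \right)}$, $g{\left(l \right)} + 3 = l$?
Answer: $- \frac{1}{187} \approx -0.0053476$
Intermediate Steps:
$g{\left(l \right)} = -3 + l$
$P{\left(W,H \right)} = -9 + W$ ($P{\left(W,H \right)} = -6 + \left(-3 + W\right) = -9 + W$)
$x{\left(f,V \right)} = - \frac{9}{2} + f$
$n = \frac{2}{9}$ ($n = \frac{1}{\left(-9 + 17\right) + \left(- \frac{9}{2} + 1\right)} = \frac{1}{8 - \frac{7}{2}} = \frac{1}{\frac{9}{2}} = \frac{2}{9} \approx 0.22222$)
$r{\left(o \right)} = 24$ ($r{\left(o \right)} = \left(-8\right) \left(-3\right) = 24$)
$u = -4488$
$\frac{r{\left(n \right)}}{u} = \frac{24}{-4488} = 24 \left(- \frac{1}{4488}\right) = - \frac{1}{187}$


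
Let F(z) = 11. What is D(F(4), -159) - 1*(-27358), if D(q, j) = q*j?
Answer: 25609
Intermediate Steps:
D(q, j) = j*q
D(F(4), -159) - 1*(-27358) = -159*11 - 1*(-27358) = -1749 + 27358 = 25609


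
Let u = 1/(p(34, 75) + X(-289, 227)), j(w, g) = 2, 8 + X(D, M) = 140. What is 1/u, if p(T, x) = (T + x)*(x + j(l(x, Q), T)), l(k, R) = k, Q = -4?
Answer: 8525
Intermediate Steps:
X(D, M) = 132 (X(D, M) = -8 + 140 = 132)
p(T, x) = (2 + x)*(T + x) (p(T, x) = (T + x)*(x + 2) = (T + x)*(2 + x) = (2 + x)*(T + x))
u = 1/8525 (u = 1/((75**2 + 2*34 + 2*75 + 34*75) + 132) = 1/((5625 + 68 + 150 + 2550) + 132) = 1/(8393 + 132) = 1/8525 ≈ 0.00011730)
1/u = 1/(1/8525) = 8525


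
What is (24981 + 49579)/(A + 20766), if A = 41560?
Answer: 37280/31163 ≈ 1.1963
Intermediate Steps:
(24981 + 49579)/(A + 20766) = (24981 + 49579)/(41560 + 20766) = 74560/62326 = 74560*(1/62326) = 37280/31163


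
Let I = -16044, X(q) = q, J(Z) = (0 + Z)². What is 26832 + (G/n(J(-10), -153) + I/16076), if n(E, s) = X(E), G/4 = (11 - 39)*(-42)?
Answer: 2700571269/100475 ≈ 26878.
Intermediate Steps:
J(Z) = Z²
G = 4704 (G = 4*((11 - 39)*(-42)) = 4*(-28*(-42)) = 4*1176 = 4704)
n(E, s) = E
26832 + (G/n(J(-10), -153) + I/16076) = 26832 + (4704/((-10)²) - 16044/16076) = 26832 + (4704/100 - 16044*1/16076) = 26832 + (4704*(1/100) - 4011/4019) = 26832 + (1176/25 - 4011/4019) = 26832 + 4626069/100475 = 2700571269/100475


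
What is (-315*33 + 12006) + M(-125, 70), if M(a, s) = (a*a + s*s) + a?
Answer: 22011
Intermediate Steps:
M(a, s) = a + a² + s² (M(a, s) = (a² + s²) + a = a + a² + s²)
(-315*33 + 12006) + M(-125, 70) = (-315*33 + 12006) + (-125 + (-125)² + 70²) = (-10395 + 12006) + (-125 + 15625 + 4900) = 1611 + 20400 = 22011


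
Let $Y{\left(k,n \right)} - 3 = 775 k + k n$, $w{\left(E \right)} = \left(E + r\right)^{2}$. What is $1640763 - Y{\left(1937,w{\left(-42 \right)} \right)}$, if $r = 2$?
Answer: $-2959615$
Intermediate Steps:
$w{\left(E \right)} = \left(2 + E\right)^{2}$ ($w{\left(E \right)} = \left(E + 2\right)^{2} = \left(2 + E\right)^{2}$)
$Y{\left(k,n \right)} = 3 + 775 k + k n$ ($Y{\left(k,n \right)} = 3 + \left(775 k + k n\right) = 3 + 775 k + k n$)
$1640763 - Y{\left(1937,w{\left(-42 \right)} \right)} = 1640763 - \left(3 + 775 \cdot 1937 + 1937 \left(2 - 42\right)^{2}\right) = 1640763 - \left(3 + 1501175 + 1937 \left(-40\right)^{2}\right) = 1640763 - \left(3 + 1501175 + 1937 \cdot 1600\right) = 1640763 - \left(3 + 1501175 + 3099200\right) = 1640763 - 4600378 = -2959615$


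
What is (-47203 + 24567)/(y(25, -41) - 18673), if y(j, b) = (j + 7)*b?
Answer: 22636/19985 ≈ 1.1326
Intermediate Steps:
y(j, b) = b*(7 + j) (y(j, b) = (7 + j)*b = b*(7 + j))
(-47203 + 24567)/(y(25, -41) - 18673) = (-47203 + 24567)/(-41*(7 + 25) - 18673) = -22636/(-41*32 - 18673) = -22636/(-1312 - 18673) = -22636/(-19985) = -22636*(-1/19985) = 22636/19985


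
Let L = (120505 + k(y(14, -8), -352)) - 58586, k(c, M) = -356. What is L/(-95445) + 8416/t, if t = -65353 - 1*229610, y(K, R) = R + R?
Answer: -2106896921/3128082615 ≈ -0.67354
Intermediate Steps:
y(K, R) = 2*R
L = 61563 (L = (120505 - 356) - 58586 = 120149 - 58586 = 61563)
t = -294963 (t = -65353 - 229610 = -294963)
L/(-95445) + 8416/t = 61563/(-95445) + 8416/(-294963) = 61563*(-1/95445) + 8416*(-1/294963) = -20521/31815 - 8416/294963 = -2106896921/3128082615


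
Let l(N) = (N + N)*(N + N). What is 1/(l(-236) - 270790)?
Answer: -1/48006 ≈ -2.0831e-5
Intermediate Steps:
l(N) = 4*N² (l(N) = (2*N)*(2*N) = 4*N²)
1/(l(-236) - 270790) = 1/(4*(-236)² - 270790) = 1/(4*55696 - 270790) = 1/(222784 - 270790) = 1/(-48006) = -1/48006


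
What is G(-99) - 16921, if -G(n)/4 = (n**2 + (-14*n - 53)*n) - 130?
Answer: 472263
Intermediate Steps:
G(n) = 520 - 4*n**2 - 4*n*(-53 - 14*n) (G(n) = -4*((n**2 + (-14*n - 53)*n) - 130) = -4*((n**2 + (-53 - 14*n)*n) - 130) = -4*((n**2 + n*(-53 - 14*n)) - 130) = -4*(-130 + n**2 + n*(-53 - 14*n)) = 520 - 4*n**2 - 4*n*(-53 - 14*n))
G(-99) - 16921 = (520 + 52*(-99)**2 + 212*(-99)) - 16921 = (520 + 52*9801 - 20988) - 16921 = (520 + 509652 - 20988) - 16921 = 489184 - 16921 = 472263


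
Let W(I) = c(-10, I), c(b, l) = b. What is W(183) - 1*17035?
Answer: -17045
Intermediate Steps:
W(I) = -10
W(183) - 1*17035 = -10 - 1*17035 = -10 - 17035 = -17045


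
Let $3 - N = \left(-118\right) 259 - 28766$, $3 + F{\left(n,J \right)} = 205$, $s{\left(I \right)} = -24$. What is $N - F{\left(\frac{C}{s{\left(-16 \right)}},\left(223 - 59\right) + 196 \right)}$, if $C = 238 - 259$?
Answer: $59129$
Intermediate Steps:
$C = -21$ ($C = 238 - 259 = -21$)
$F{\left(n,J \right)} = 202$ ($F{\left(n,J \right)} = -3 + 205 = 202$)
$N = 59331$ ($N = 3 - \left(\left(-118\right) 259 - 28766\right) = 3 - \left(-30562 - 28766\right) = 3 - -59328 = 3 + 59328 = 59331$)
$N - F{\left(\frac{C}{s{\left(-16 \right)}},\left(223 - 59\right) + 196 \right)} = 59331 - 202 = 59129$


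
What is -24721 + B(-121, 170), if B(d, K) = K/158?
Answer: -1952874/79 ≈ -24720.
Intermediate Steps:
B(d, K) = K/158 (B(d, K) = K*(1/158) = K/158)
-24721 + B(-121, 170) = -24721 + (1/158)*170 = -24721 + 85/79 = -1952874/79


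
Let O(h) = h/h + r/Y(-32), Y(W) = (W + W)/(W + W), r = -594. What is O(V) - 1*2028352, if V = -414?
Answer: -2028945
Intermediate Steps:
Y(W) = 1 (Y(W) = (2*W)/((2*W)) = (2*W)*(1/(2*W)) = 1)
O(h) = -593 (O(h) = h/h - 594/1 = 1 - 594*1 = 1 - 594 = -593)
O(V) - 1*2028352 = -593 - 1*2028352 = -593 - 2028352 = -2028945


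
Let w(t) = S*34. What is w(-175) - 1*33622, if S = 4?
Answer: -33486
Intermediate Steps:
w(t) = 136 (w(t) = 4*34 = 136)
w(-175) - 1*33622 = 136 - 1*33622 = 136 - 33622 = -33486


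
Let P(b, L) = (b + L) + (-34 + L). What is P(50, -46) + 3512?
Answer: 3436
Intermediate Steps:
P(b, L) = -34 + b + 2*L (P(b, L) = (L + b) + (-34 + L) = -34 + b + 2*L)
P(50, -46) + 3512 = (-34 + 50 + 2*(-46)) + 3512 = (-34 + 50 - 92) + 3512 = -76 + 3512 = 3436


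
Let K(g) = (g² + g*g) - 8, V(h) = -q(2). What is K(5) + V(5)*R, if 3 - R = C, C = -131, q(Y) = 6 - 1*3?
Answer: -360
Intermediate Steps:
q(Y) = 3 (q(Y) = 6 - 3 = 3)
R = 134 (R = 3 - 1*(-131) = 3 + 131 = 134)
V(h) = -3 (V(h) = -1*3 = -3)
K(g) = -8 + 2*g² (K(g) = (g² + g²) - 8 = 2*g² - 8 = -8 + 2*g²)
K(5) + V(5)*R = (-8 + 2*5²) - 3*134 = (-8 + 2*25) - 402 = (-8 + 50) - 402 = 42 - 402 = -360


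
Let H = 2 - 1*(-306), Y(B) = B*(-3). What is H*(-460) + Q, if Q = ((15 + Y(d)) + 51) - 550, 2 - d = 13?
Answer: -142131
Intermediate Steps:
d = -11 (d = 2 - 1*13 = 2 - 13 = -11)
Y(B) = -3*B
H = 308 (H = 2 + 306 = 308)
Q = -451 (Q = ((15 - 3*(-11)) + 51) - 550 = ((15 + 33) + 51) - 550 = (48 + 51) - 550 = 99 - 550 = -451)
H*(-460) + Q = 308*(-460) - 451 = -141680 - 451 = -142131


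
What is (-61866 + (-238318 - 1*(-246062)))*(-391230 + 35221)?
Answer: 19267919098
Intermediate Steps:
(-61866 + (-238318 - 1*(-246062)))*(-391230 + 35221) = (-61866 + (-238318 + 246062))*(-356009) = (-61866 + 7744)*(-356009) = -54122*(-356009) = 19267919098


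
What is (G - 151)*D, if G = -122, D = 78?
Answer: -21294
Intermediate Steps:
(G - 151)*D = (-122 - 151)*78 = -273*78 = -21294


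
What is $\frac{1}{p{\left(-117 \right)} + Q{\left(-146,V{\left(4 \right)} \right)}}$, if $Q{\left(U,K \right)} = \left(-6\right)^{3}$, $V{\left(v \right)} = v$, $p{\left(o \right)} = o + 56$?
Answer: $- \frac{1}{277} \approx -0.0036101$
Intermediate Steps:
$p{\left(o \right)} = 56 + o$
$Q{\left(U,K \right)} = -216$
$\frac{1}{p{\left(-117 \right)} + Q{\left(-146,V{\left(4 \right)} \right)}} = \frac{1}{\left(56 - 117\right) - 216} = \frac{1}{-61 - 216} = \frac{1}{-277} = - \frac{1}{277}$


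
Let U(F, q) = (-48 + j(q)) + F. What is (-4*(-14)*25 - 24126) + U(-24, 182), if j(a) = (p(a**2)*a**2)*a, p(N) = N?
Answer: 199690263634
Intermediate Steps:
j(a) = a**5 (j(a) = (a**2*a**2)*a = a**4*a = a**5)
U(F, q) = -48 + F + q**5 (U(F, q) = (-48 + q**5) + F = -48 + F + q**5)
(-4*(-14)*25 - 24126) + U(-24, 182) = (-4*(-14)*25 - 24126) + (-48 - 24 + 182**5) = (56*25 - 24126) + (-48 - 24 + 199690286432) = (1400 - 24126) + 199690286360 = -22726 + 199690286360 = 199690263634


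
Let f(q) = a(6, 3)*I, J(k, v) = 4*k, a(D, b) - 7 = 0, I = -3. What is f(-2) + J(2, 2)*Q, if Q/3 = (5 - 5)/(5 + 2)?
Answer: -21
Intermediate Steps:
a(D, b) = 7 (a(D, b) = 7 + 0 = 7)
Q = 0 (Q = 3*((5 - 5)/(5 + 2)) = 3*(0/7) = 3*(0*(⅐)) = 3*0 = 0)
f(q) = -21 (f(q) = 7*(-3) = -21)
f(-2) + J(2, 2)*Q = -21 + (4*2)*0 = -21 + 8*0 = -21 + 0 = -21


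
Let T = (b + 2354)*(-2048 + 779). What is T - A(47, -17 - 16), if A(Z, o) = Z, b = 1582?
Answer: -4994831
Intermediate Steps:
T = -4994784 (T = (1582 + 2354)*(-2048 + 779) = 3936*(-1269) = -4994784)
T - A(47, -17 - 16) = -4994784 - 1*47 = -4994784 - 47 = -4994831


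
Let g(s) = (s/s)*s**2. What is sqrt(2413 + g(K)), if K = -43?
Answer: sqrt(4262) ≈ 65.284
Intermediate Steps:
g(s) = s**2 (g(s) = 1*s**2 = s**2)
sqrt(2413 + g(K)) = sqrt(2413 + (-43)**2) = sqrt(2413 + 1849) = sqrt(4262)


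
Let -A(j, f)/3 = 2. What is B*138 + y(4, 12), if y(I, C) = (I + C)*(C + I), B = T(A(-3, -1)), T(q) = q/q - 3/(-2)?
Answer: 601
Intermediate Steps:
A(j, f) = -6 (A(j, f) = -3*2 = -6)
T(q) = 5/2 (T(q) = 1 - 3*(-½) = 1 + 3/2 = 5/2)
B = 5/2 ≈ 2.5000
y(I, C) = (C + I)² (y(I, C) = (C + I)*(C + I) = (C + I)²)
B*138 + y(4, 12) = (5/2)*138 + (12 + 4)² = 345 + 16² = 345 + 256 = 601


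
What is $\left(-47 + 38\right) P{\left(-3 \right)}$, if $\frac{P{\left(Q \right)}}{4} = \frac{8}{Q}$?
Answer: $96$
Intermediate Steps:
$P{\left(Q \right)} = \frac{32}{Q}$ ($P{\left(Q \right)} = 4 \frac{8}{Q} = \frac{32}{Q}$)
$\left(-47 + 38\right) P{\left(-3 \right)} = \left(-47 + 38\right) \frac{32}{-3} = - 9 \cdot 32 \left(- \frac{1}{3}\right) = \left(-9\right) \left(- \frac{32}{3}\right) = 96$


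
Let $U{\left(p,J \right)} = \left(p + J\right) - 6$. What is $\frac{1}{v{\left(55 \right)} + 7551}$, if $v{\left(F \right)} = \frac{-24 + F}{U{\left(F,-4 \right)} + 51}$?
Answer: $\frac{96}{724927} \approx 0.00013243$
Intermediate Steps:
$U{\left(p,J \right)} = -6 + J + p$ ($U{\left(p,J \right)} = \left(J + p\right) - 6 = -6 + J + p$)
$v{\left(F \right)} = \frac{-24 + F}{41 + F}$ ($v{\left(F \right)} = \frac{-24 + F}{\left(-6 - 4 + F\right) + 51} = \frac{-24 + F}{\left(-10 + F\right) + 51} = \frac{-24 + F}{41 + F}$)
$\frac{1}{v{\left(55 \right)} + 7551} = \frac{1}{\frac{-24 + 55}{41 + 55} + 7551} = \frac{1}{\frac{1}{96} \cdot 31 + 7551} = \frac{1}{\frac{31}{96} + 7551} = \frac{1}{\frac{724927}{96}} = \frac{96}{724927}$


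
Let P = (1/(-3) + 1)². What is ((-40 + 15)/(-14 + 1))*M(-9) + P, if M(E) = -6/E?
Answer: 202/117 ≈ 1.7265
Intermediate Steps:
P = 4/9 (P = (-⅓ + 1)² = (⅔)² = 4/9 ≈ 0.44444)
((-40 + 15)/(-14 + 1))*M(-9) + P = ((-40 + 15)/(-14 + 1))*(-6/(-9)) + 4/9 = (-25/(-13))*(-6*(-⅑)) + 4/9 = -25*(-1/13)*(⅔) + 4/9 = (25/13)*(⅔) + 4/9 = 50/39 + 4/9 = 202/117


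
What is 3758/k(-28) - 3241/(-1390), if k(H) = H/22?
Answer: -28707223/9730 ≈ -2950.4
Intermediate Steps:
k(H) = H/22 (k(H) = H*(1/22) = H/22)
3758/k(-28) - 3241/(-1390) = 3758/(((1/22)*(-28))) - 3241/(-1390) = 3758/(-14/11) - 3241*(-1/1390) = 3758*(-11/14) + 3241/1390 = -20669/7 + 3241/1390 = -28707223/9730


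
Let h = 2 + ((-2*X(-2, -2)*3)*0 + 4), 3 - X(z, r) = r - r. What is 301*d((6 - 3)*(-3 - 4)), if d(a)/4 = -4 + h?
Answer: 2408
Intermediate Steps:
X(z, r) = 3 (X(z, r) = 3 - (r - r) = 3 - 1*0 = 3 + 0 = 3)
h = 6 (h = 2 + ((-2*3*3)*0 + 4) = 2 + (-6*3*0 + 4) = 2 + (-18*0 + 4) = 2 + (0 + 4) = 2 + 4 = 6)
d(a) = 8 (d(a) = 4*(-4 + 6) = 4*2 = 8)
301*d((6 - 3)*(-3 - 4)) = 301*8 = 2408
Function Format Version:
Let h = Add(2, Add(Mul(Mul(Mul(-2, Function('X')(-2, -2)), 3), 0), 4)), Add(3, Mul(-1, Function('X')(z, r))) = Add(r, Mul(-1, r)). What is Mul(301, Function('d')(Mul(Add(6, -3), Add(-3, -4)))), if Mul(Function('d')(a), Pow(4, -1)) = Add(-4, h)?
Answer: 2408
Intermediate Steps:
Function('X')(z, r) = 3 (Function('X')(z, r) = Add(3, Mul(-1, Add(r, Mul(-1, r)))) = Add(3, Mul(-1, 0)) = Add(3, 0) = 3)
h = 6 (h = Add(2, Add(Mul(Mul(Mul(-2, 3), 3), 0), 4)) = Add(2, Add(Mul(Mul(-6, 3), 0), 4)) = Add(2, Add(Mul(-18, 0), 4)) = Add(2, Add(0, 4)) = Add(2, 4) = 6)
Function('d')(a) = 8 (Function('d')(a) = Mul(4, Add(-4, 6)) = Mul(4, 2) = 8)
Mul(301, Function('d')(Mul(Add(6, -3), Add(-3, -4)))) = Mul(301, 8) = 2408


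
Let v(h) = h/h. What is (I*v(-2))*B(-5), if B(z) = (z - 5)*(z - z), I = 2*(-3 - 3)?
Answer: 0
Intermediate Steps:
v(h) = 1
I = -12 (I = 2*(-6) = -12)
B(z) = 0 (B(z) = (-5 + z)*0 = 0)
(I*v(-2))*B(-5) = -12*1*0 = -12*0 = 0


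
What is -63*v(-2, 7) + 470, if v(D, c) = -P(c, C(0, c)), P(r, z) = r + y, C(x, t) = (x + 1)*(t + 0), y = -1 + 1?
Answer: 911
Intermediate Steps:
y = 0
C(x, t) = t*(1 + x) (C(x, t) = (1 + x)*t = t*(1 + x))
P(r, z) = r (P(r, z) = r + 0 = r)
v(D, c) = -c
-63*v(-2, 7) + 470 = -(-63)*7 + 470 = -63*(-7) + 470 = 441 + 470 = 911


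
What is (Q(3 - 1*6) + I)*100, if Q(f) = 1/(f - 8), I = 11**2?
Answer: 133000/11 ≈ 12091.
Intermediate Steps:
I = 121
Q(f) = 1/(-8 + f)
(Q(3 - 1*6) + I)*100 = (1/(-8 + (3 - 1*6)) + 121)*100 = (1/(-8 + (3 - 6)) + 121)*100 = (1/(-8 - 3) + 121)*100 = (1/(-11) + 121)*100 = (-1/11 + 121)*100 = (1330/11)*100 = 133000/11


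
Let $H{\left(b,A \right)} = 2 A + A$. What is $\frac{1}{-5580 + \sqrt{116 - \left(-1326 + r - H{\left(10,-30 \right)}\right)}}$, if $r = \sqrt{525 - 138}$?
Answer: $- \frac{1}{5580 - \sqrt{1352 - 3 \sqrt{43}}} \approx -0.00018039$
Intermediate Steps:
$H{\left(b,A \right)} = 3 A$
$r = 3 \sqrt{43}$ ($r = \sqrt{387} = 3 \sqrt{43} \approx 19.672$)
$\frac{1}{-5580 + \sqrt{116 - \left(-1326 + r - H{\left(10,-30 \right)}\right)}} = \frac{1}{-5580 + \sqrt{116 - \left(-1236 + 3 \sqrt{43}\right)}} = \frac{1}{-5580 + \sqrt{116 + \left(\left(-90 - 3 \sqrt{43}\right) + 1326\right)}} = \frac{1}{-5580 + \sqrt{116 + \left(1236 - 3 \sqrt{43}\right)}} = \frac{1}{-5580 + \sqrt{1352 - 3 \sqrt{43}}}$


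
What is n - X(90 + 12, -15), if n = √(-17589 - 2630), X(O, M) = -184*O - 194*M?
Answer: 15858 + I*√20219 ≈ 15858.0 + 142.19*I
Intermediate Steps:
X(O, M) = -194*M - 184*O
n = I*√20219 (n = √(-20219) = I*√20219 ≈ 142.19*I)
n - X(90 + 12, -15) = I*√20219 - (-194*(-15) - 184*(90 + 12)) = I*√20219 - (2910 - 184*102) = I*√20219 - (2910 - 18768) = I*√20219 - 1*(-15858) = I*√20219 + 15858 = 15858 + I*√20219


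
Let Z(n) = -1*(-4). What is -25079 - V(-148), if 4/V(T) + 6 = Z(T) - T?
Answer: -1830769/73 ≈ -25079.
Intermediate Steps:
Z(n) = 4
V(T) = 4/(-2 - T) (V(T) = 4/(-6 + (4 - T)) = 4/(-2 - T))
-25079 - V(-148) = -25079 - (-4)/(2 - 148) = -25079 - (-4)/(-146) = -25079 - (-4)*(-1)/146 = -25079 - 1*2/73 = -25079 - 2/73 = -1830769/73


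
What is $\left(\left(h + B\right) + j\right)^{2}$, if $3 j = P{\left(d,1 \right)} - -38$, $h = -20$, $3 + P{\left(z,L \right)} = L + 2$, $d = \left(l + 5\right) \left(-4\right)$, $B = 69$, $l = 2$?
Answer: $\frac{34225}{9} \approx 3802.8$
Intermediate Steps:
$d = -28$ ($d = \left(2 + 5\right) \left(-4\right) = 7 \left(-4\right) = -28$)
$P{\left(z,L \right)} = -1 + L$ ($P{\left(z,L \right)} = -3 + \left(L + 2\right) = -3 + \left(2 + L\right) = -1 + L$)
$j = \frac{38}{3}$ ($j = \frac{\left(-1 + 1\right) - -38}{3} = \frac{0 + 38}{3} = \frac{1}{3} \cdot 38 = \frac{38}{3} \approx 12.667$)
$\left(\left(h + B\right) + j\right)^{2} = \left(\left(-20 + 69\right) + \frac{38}{3}\right)^{2} = \left(49 + \frac{38}{3}\right)^{2} = \left(\frac{185}{3}\right)^{2} = \frac{34225}{9}$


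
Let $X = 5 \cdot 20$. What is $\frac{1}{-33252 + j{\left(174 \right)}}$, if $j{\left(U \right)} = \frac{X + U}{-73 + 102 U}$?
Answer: $- \frac{17675}{587728826} \approx -3.0073 \cdot 10^{-5}$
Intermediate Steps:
$X = 100$
$j{\left(U \right)} = \frac{100 + U}{-73 + 102 U}$
$\frac{1}{-33252 + j{\left(174 \right)}} = \frac{1}{-33252 + \frac{100 + 174}{-73 + 102 \cdot 174}} = \frac{1}{-33252 + \frac{1}{-73 + 17748} \cdot 274} = \frac{1}{-33252 + \frac{1}{17675} \cdot 274} = \frac{1}{-33252 + \frac{274}{17675}} = \frac{1}{- \frac{587728826}{17675}} = - \frac{17675}{587728826}$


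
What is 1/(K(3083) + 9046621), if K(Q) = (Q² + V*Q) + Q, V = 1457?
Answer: 1/23046524 ≈ 4.3391e-8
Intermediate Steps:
K(Q) = Q² + 1458*Q (K(Q) = (Q² + 1457*Q) + Q = Q² + 1458*Q)
1/(K(3083) + 9046621) = 1/(3083*(1458 + 3083) + 9046621) = 1/(3083*4541 + 9046621) = 1/(13999903 + 9046621) = 1/23046524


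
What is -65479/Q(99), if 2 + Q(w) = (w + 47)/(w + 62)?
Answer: 10542119/176 ≈ 59898.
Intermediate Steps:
Q(w) = -2 + (47 + w)/(62 + w) (Q(w) = -2 + (w + 47)/(w + 62) = -2 + (47 + w)/(62 + w))
-65479/Q(99) = -65479*(62 + 99)/(-77 - 1*99) = -65479*161/(-77 - 99) = -65479/((1/161)*(-176)) = -65479/(-176/161) = -65479*(-161/176) = 10542119/176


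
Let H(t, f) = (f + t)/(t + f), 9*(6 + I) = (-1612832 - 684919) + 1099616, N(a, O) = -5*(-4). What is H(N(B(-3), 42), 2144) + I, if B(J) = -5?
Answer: -1198180/9 ≈ -1.3313e+5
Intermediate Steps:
N(a, O) = 20
I = -1198189/9 (I = -6 + ((-1612832 - 684919) + 1099616)/9 = -6 + (-2297751 + 1099616)/9 = -6 + (1/9)*(-1198135) = -6 - 1198135/9 = -1198189/9 ≈ -1.3313e+5)
H(t, f) = 1 (H(t, f) = (f + t)/(f + t) = 1)
H(N(B(-3), 42), 2144) + I = 1 - 1198189/9 = -1198180/9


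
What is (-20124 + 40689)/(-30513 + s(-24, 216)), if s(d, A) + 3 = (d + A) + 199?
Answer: -4113/6025 ≈ -0.68266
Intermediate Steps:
s(d, A) = 196 + A + d (s(d, A) = -3 + ((d + A) + 199) = -3 + ((A + d) + 199) = -3 + (199 + A + d) = 196 + A + d)
(-20124 + 40689)/(-30513 + s(-24, 216)) = (-20124 + 40689)/(-30513 + (196 + 216 - 24)) = 20565/(-30513 + 388) = 20565/(-30125) = 20565*(-1/30125) = -4113/6025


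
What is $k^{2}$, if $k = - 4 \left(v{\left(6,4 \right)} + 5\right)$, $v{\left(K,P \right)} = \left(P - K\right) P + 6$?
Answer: $144$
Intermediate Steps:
$v{\left(K,P \right)} = 6 + P \left(P - K\right)$ ($v{\left(K,P \right)} = P \left(P - K\right) + 6 = 6 + P \left(P - K\right)$)
$k = -12$ ($k = - 4 \left(\left(6 + 4^{2} - 6 \cdot 4\right) + 5\right) = - 4 \left(\left(6 + 16 - 24\right) + 5\right) = - 4 \left(-2 + 5\right) = \left(-4\right) 3 = -12$)
$k^{2} = \left(-12\right)^{2} = 144$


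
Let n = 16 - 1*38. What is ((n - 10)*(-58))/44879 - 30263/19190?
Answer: -1322556537/861228010 ≈ -1.5357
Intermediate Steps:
n = -22 (n = 16 - 38 = -22)
((n - 10)*(-58))/44879 - 30263/19190 = ((-22 - 10)*(-58))/44879 - 30263/19190 = -32*(-58)*(1/44879) - 30263*1/19190 = 1856*(1/44879) - 30263/19190 = 1856/44879 - 30263/19190 = -1322556537/861228010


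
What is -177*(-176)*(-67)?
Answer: -2087184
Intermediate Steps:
-177*(-176)*(-67) = 31152*(-67) = -2087184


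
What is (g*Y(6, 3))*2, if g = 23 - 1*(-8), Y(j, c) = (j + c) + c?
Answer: 744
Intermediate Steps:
Y(j, c) = j + 2*c (Y(j, c) = (c + j) + c = j + 2*c)
g = 31 (g = 23 + 8 = 31)
(g*Y(6, 3))*2 = (31*(6 + 2*3))*2 = (31*(6 + 6))*2 = (31*12)*2 = 372*2 = 744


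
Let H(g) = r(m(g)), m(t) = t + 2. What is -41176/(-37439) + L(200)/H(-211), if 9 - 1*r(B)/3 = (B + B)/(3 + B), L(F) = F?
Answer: 429968252/40321803 ≈ 10.663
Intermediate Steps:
m(t) = 2 + t
r(B) = 27 - 6*B/(3 + B) (r(B) = 27 - 3*(B + B)/(3 + B) = 27 - 3*2*B/(3 + B) = 27 - 6*B/(3 + B))
H(g) = 3*(41 + 7*g)/(5 + g) (H(g) = 3*(27 + 7*(2 + g))/(3 + (2 + g)) = 3*(27 + (14 + 7*g))/(5 + g) = 3*(41 + 7*g)/(5 + g))
-41176/(-37439) + L(200)/H(-211) = -41176/(-37439) + 200/((3*(41 + 7*(-211))/(5 - 211))) = -41176*(-1/37439) + 200/((3*(41 - 1477)/(-206))) = 41176/37439 + 200/((3*(-1/206)*(-1436))) = 41176/37439 + 200/(2154/103) = 41176/37439 + 200*(103/2154) = 41176/37439 + 10300/1077 = 429968252/40321803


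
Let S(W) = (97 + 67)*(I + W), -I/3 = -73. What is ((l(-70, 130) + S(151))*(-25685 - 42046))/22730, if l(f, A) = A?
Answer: -411872211/2273 ≈ -1.8120e+5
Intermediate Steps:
I = 219 (I = -3*(-73) = 219)
S(W) = 35916 + 164*W (S(W) = (97 + 67)*(219 + W) = 164*(219 + W) = 35916 + 164*W)
((l(-70, 130) + S(151))*(-25685 - 42046))/22730 = ((130 + (35916 + 164*151))*(-25685 - 42046))/22730 = ((130 + (35916 + 24764))*(-67731))*(1/22730) = ((130 + 60680)*(-67731))*(1/22730) = (60810*(-67731))*(1/22730) = -4118722110*1/22730 = -411872211/2273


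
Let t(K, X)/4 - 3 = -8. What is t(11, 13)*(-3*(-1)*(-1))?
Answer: 60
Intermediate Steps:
t(K, X) = -20 (t(K, X) = 12 + 4*(-8) = 12 - 32 = -20)
t(11, 13)*(-3*(-1)*(-1)) = -20*(-3*(-1))*(-1) = -60*(-1) = -20*(-3) = 60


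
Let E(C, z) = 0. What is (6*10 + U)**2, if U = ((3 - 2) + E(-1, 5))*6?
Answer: 4356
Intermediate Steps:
U = 6 (U = ((3 - 2) + 0)*6 = (1 + 0)*6 = 1*6 = 6)
(6*10 + U)**2 = (6*10 + 6)**2 = (60 + 6)**2 = 66**2 = 4356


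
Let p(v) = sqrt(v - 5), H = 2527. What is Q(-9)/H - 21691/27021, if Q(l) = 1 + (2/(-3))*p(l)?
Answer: -54786136/68282067 - 2*I*sqrt(14)/7581 ≈ -0.80235 - 0.00098711*I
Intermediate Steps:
p(v) = sqrt(-5 + v)
Q(l) = 1 - 2*sqrt(-5 + l)/3 (Q(l) = 1 + (2/(-3))*sqrt(-5 + l) = 1 + (2*(-1/3))*sqrt(-5 + l) = 1 - 2*sqrt(-5 + l)/3)
Q(-9)/H - 21691/27021 = (1 - 2*sqrt(-5 - 9)/3)/2527 - 21691/27021 = (1 - 2*I*sqrt(14)/3)*(1/2527) - 21691*1/27021 = (1 - 2*I*sqrt(14)/3)*(1/2527) - 21691/27021 = (1/2527 - 2*I*sqrt(14)/7581) - 21691/27021 = -54786136/68282067 - 2*I*sqrt(14)/7581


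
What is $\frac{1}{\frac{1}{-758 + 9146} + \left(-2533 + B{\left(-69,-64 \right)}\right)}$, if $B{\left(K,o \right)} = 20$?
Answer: $- \frac{8388}{21079043} \approx -0.00039793$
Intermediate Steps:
$\frac{1}{\frac{1}{-758 + 9146} + \left(-2533 + B{\left(-69,-64 \right)}\right)} = \frac{1}{\frac{1}{-758 + 9146} + \left(-2533 + 20\right)} = \frac{1}{\frac{1}{8388} - 2513} = \frac{1}{- \frac{21079043}{8388}} = - \frac{8388}{21079043}$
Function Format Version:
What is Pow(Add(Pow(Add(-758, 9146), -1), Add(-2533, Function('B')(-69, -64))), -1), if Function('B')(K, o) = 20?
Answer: Rational(-8388, 21079043) ≈ -0.00039793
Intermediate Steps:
Pow(Add(Pow(Add(-758, 9146), -1), Add(-2533, Function('B')(-69, -64))), -1) = Pow(Add(Pow(Add(-758, 9146), -1), Add(-2533, 20)), -1) = Pow(Add(Pow(8388, -1), -2513), -1) = Pow(Add(Rational(1, 8388), -2513), -1) = Pow(Rational(-21079043, 8388), -1) = Rational(-8388, 21079043)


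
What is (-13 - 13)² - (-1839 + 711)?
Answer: 1804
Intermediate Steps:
(-13 - 13)² - (-1839 + 711) = (-26)² - 1*(-1128) = 676 + 1128 = 1804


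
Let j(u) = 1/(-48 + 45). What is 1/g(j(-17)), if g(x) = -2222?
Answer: -1/2222 ≈ -0.00045004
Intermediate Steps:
j(u) = -1/3 (j(u) = 1/(-3) = -1/3)
1/g(j(-17)) = 1/(-2222) = -1/2222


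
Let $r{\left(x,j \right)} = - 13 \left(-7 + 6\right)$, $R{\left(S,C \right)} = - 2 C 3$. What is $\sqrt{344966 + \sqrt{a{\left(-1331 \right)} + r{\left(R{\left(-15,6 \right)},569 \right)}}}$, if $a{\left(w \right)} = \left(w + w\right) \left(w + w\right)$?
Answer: $\sqrt{344966 + \sqrt{7086257}} \approx 589.6$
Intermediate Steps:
$a{\left(w \right)} = 4 w^{2}$ ($a{\left(w \right)} = 2 w 2 w = 4 w^{2}$)
$R{\left(S,C \right)} = - 6 C$ ($R{\left(S,C \right)} = - 2 \cdot 3 C = - 6 C$)
$r{\left(x,j \right)} = 13$ ($r{\left(x,j \right)} = \left(-13\right) \left(-1\right) = 13$)
$\sqrt{344966 + \sqrt{a{\left(-1331 \right)} + r{\left(R{\left(-15,6 \right)},569 \right)}}} = \sqrt{344966 + \sqrt{4 \left(-1331\right)^{2} + 13}} = \sqrt{344966 + \sqrt{4 \cdot 1771561 + 13}} = \sqrt{344966 + \sqrt{7086244 + 13}} = \sqrt{344966 + \sqrt{7086257}}$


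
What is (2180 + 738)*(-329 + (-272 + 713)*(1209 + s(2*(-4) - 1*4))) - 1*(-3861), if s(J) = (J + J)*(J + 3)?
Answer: 1832787989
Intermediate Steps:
s(J) = 2*J*(3 + J) (s(J) = (2*J)*(3 + J) = 2*J*(3 + J))
(2180 + 738)*(-329 + (-272 + 713)*(1209 + s(2*(-4) - 1*4))) - 1*(-3861) = (2180 + 738)*(-329 + (-272 + 713)*(1209 + 2*(2*(-4) - 1*4)*(3 + (2*(-4) - 1*4)))) - 1*(-3861) = 2918*(-329 + 441*(1209 + 2*(-8 - 4)*(3 + (-8 - 4)))) + 3861 = 2918*(-329 + 441*(1209 + 2*(-12)*(3 - 12))) + 3861 = 2918*(-329 + 441*(1209 + 2*(-12)*(-9))) + 3861 = 2918*(-329 + 441*(1209 + 216)) + 3861 = 2918*(-329 + 441*1425) + 3861 = 2918*(-329 + 628425) + 3861 = 2918*628096 + 3861 = 1832784128 + 3861 = 1832787989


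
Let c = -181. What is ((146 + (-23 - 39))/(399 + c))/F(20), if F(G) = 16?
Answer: 21/872 ≈ 0.024083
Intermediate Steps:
((146 + (-23 - 39))/(399 + c))/F(20) = ((146 + (-23 - 39))/(399 - 181))/16 = ((146 - 62)/218)*(1/16) = (84*(1/218))*(1/16) = (42/109)*(1/16) = 21/872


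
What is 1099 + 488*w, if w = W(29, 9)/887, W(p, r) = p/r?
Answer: 8787469/7983 ≈ 1100.8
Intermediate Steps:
w = 29/7983 (w = (29/9)/887 = (29*(⅑))*(1/887) = (29/9)*(1/887) = 29/7983 ≈ 0.0036327)
1099 + 488*w = 1099 + 488*(29/7983) = 1099 + 14152/7983 = 8787469/7983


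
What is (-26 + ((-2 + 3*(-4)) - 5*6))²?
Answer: 4900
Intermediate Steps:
(-26 + ((-2 + 3*(-4)) - 5*6))² = (-26 + ((-2 - 12) - 1*30))² = (-26 + (-14 - 30))² = (-26 - 44)² = (-70)² = 4900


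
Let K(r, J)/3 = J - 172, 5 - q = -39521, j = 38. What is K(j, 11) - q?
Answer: -40009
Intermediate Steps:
q = 39526 (q = 5 - 1*(-39521) = 5 + 39521 = 39526)
K(r, J) = -516 + 3*J (K(r, J) = 3*(J - 172) = 3*(-172 + J) = -516 + 3*J)
K(j, 11) - q = (-516 + 3*11) - 1*39526 = (-516 + 33) - 39526 = -483 - 39526 = -40009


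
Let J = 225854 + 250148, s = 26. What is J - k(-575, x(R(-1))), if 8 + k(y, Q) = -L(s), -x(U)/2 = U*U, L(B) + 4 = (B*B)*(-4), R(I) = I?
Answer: 473302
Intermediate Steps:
L(B) = -4 - 4*B² (L(B) = -4 + (B*B)*(-4) = -4 + B²*(-4) = -4 - 4*B²)
x(U) = -2*U² (x(U) = -2*U*U = -2*U²)
k(y, Q) = 2700 (k(y, Q) = -8 - (-4 - 4*26²) = -8 - (-4 - 4*676) = -8 - (-4 - 2704) = -8 - 1*(-2708) = -8 + 2708 = 2700)
J = 476002
J - k(-575, x(R(-1))) = 476002 - 1*2700 = 476002 - 2700 = 473302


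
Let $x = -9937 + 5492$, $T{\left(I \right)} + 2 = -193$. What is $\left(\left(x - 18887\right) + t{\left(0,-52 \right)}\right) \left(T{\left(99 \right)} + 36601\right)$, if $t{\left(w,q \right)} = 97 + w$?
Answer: $-845893410$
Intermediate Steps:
$T{\left(I \right)} = -195$ ($T{\left(I \right)} = -2 - 193 = -195$)
$x = -4445$
$\left(\left(x - 18887\right) + t{\left(0,-52 \right)}\right) \left(T{\left(99 \right)} + 36601\right) = \left(\left(-4445 - 18887\right) + \left(97 + 0\right)\right) \left(-195 + 36601\right) = \left(-23332 + 97\right) 36406 = \left(-23235\right) 36406 = -845893410$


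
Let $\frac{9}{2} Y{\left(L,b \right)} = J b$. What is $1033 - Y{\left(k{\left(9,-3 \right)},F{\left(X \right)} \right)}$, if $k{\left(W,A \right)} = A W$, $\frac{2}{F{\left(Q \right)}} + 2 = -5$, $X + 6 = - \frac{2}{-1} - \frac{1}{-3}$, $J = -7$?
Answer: $\frac{9293}{9} \approx 1032.6$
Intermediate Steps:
$X = - \frac{11}{3}$ ($X = -6 - \left(- \frac{1}{3} - 2\right) = -6 - - \frac{7}{3} = -6 + \left(2 + \frac{1}{3}\right) = -6 + \frac{7}{3} = - \frac{11}{3} \approx -3.6667$)
$F{\left(Q \right)} = - \frac{2}{7}$ ($F{\left(Q \right)} = \frac{2}{-2 - 5} = \frac{2}{-7} = 2 \left(- \frac{1}{7}\right) = - \frac{2}{7}$)
$Y{\left(L,b \right)} = - \frac{14 b}{9}$ ($Y{\left(L,b \right)} = \frac{2 \left(- 7 b\right)}{9} = - \frac{14 b}{9}$)
$1033 - Y{\left(k{\left(9,-3 \right)},F{\left(X \right)} \right)} = 1033 - \left(- \frac{14}{9}\right) \left(- \frac{2}{7}\right) = 1033 - \frac{4}{9} = \frac{9293}{9}$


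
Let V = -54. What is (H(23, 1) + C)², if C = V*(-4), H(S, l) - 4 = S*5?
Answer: 112225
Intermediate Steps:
H(S, l) = 4 + 5*S (H(S, l) = 4 + S*5 = 4 + 5*S)
C = 216 (C = -54*(-4) = 216)
(H(23, 1) + C)² = ((4 + 5*23) + 216)² = ((4 + 115) + 216)² = (119 + 216)² = 335² = 112225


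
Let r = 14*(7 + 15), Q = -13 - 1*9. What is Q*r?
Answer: -6776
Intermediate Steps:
Q = -22 (Q = -13 - 9 = -22)
r = 308 (r = 14*22 = 308)
Q*r = -22*308 = -6776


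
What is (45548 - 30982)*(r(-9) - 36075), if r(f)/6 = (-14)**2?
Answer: -508338834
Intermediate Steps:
r(f) = 1176 (r(f) = 6*(-14)**2 = 6*196 = 1176)
(45548 - 30982)*(r(-9) - 36075) = (45548 - 30982)*(1176 - 36075) = 14566*(-34899) = -508338834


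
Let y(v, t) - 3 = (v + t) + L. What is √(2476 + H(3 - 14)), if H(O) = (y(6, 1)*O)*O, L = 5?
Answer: √4291 ≈ 65.506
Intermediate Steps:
y(v, t) = 8 + t + v (y(v, t) = 3 + ((v + t) + 5) = 3 + ((t + v) + 5) = 3 + (5 + t + v) = 8 + t + v)
H(O) = 15*O² (H(O) = ((8 + 1 + 6)*O)*O = (15*O)*O = 15*O²)
√(2476 + H(3 - 14)) = √(2476 + 15*(3 - 14)²) = √(2476 + 15*(-11)²) = √(2476 + 15*121) = √(2476 + 1815) = √4291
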